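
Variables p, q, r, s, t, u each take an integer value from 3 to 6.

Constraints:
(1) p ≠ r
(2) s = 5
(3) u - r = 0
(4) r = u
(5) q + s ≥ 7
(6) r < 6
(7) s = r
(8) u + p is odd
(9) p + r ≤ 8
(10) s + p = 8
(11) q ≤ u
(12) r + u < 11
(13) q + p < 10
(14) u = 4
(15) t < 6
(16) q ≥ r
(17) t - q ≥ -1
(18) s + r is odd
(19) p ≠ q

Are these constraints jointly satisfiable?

Unsatisfiable

Constraint 2 fixes s = 5 and constraint 14 fixes u = 4. Constraints 4 and 7 give s = r = u, so s = u. But 5 ≠ 4 — contradiction.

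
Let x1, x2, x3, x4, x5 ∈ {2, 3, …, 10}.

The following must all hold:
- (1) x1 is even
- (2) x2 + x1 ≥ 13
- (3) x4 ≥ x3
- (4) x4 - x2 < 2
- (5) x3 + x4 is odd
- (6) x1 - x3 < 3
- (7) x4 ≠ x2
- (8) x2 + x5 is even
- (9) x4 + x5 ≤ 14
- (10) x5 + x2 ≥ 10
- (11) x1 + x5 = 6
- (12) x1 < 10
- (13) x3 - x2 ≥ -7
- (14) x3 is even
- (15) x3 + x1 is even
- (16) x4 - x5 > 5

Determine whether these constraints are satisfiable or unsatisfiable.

Try x1 = 4, x2 = 10, x3 = 4, x4 = 9, x5 = 2.
Check constraint 2: x2 + x1 = 14; constraint 4: x4 - x2 = -1; constraint 6: x1 - x3 = 0. The remaining constraints are straightforward to verify.

Satisfiable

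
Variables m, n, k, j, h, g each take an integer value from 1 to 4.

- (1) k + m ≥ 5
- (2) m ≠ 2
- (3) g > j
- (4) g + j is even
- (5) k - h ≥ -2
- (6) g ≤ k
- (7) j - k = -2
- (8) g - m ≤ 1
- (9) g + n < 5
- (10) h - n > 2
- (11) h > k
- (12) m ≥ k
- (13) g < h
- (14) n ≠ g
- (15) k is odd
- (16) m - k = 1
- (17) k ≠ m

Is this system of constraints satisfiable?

Setting (m, n, k, j, h, g) = (4, 1, 3, 1, 4, 3) satisfies everything: constraint 1: k + m = 7; constraint 5: k - h = -1; constraint 7: j - k = -2, and the others follow.

Satisfiable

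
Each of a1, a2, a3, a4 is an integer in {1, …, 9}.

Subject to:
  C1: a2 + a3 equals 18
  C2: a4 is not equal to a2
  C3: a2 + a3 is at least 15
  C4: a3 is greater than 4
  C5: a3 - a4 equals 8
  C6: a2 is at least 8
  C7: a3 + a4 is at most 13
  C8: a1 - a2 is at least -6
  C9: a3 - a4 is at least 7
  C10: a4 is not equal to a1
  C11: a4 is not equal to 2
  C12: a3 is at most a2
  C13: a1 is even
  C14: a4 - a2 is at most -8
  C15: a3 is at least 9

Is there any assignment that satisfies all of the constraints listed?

Satisfiable

The assignment a1 = 6, a2 = 9, a3 = 9, a4 = 1 works:
  constraint 1 holds since a2 + a3 = 18.
  constraint 3 holds since a2 + a3 = 18.
  constraint 5 holds since a3 - a4 = 8.
The rest check out directly.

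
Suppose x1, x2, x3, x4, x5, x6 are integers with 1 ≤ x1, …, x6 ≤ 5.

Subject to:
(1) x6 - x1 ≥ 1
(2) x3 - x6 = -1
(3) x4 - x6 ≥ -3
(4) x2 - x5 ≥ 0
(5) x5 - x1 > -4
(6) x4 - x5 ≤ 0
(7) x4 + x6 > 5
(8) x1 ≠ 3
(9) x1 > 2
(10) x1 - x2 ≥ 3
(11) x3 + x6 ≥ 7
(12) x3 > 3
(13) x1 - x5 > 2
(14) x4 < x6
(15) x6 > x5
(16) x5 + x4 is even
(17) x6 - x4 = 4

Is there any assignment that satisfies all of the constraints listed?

Constraints 1, 3, 4, 6, and 10 give x1 − x2 ≥ 3, x2 − x5 ≥ 0, x5 − x4 ≥ 0, x4 − x6 ≥ -3, x6 − x1 ≥ 1.
Adding all 5 inequalities: the left sides telescope to 0, and the right sides sum to 3 + 0 + 0 + (-3) + 1 = 1. So 0 ≥ 1, which is false.

Unsatisfiable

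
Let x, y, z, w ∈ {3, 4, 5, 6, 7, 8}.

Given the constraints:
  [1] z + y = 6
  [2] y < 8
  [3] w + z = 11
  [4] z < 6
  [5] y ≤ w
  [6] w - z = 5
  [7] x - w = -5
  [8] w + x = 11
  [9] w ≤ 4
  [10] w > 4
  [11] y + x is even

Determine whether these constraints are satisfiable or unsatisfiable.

Unsatisfiable

From constraint 10: w ≥ 5. From constraint 9: w ≤ 4. But 4 < 5, so no value of w works.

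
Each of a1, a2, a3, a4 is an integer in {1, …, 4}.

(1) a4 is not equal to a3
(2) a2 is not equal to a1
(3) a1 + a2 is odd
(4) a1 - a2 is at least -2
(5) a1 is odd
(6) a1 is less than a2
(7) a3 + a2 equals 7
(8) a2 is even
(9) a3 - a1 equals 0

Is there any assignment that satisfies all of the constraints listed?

Try a1 = 3, a2 = 4, a3 = 3, a4 = 1.
Check constraint 4: a1 - a2 = -1; constraint 7: a3 + a2 = 7; constraint 9: a3 - a1 = 0. The remaining constraints are straightforward to verify.

Satisfiable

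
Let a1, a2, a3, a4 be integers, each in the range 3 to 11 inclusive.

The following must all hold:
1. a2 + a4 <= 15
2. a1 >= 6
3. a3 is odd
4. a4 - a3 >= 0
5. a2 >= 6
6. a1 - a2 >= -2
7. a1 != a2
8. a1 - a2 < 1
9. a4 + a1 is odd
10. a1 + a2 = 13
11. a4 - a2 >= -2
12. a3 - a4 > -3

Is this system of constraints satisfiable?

The assignment a1 = 6, a2 = 7, a3 = 5, a4 = 7 works:
  constraint 1 holds since a2 + a4 = 14.
  constraint 4 holds since a4 - a3 = 2.
  constraint 6 holds since a1 - a2 = -1.
The rest check out directly.

Satisfiable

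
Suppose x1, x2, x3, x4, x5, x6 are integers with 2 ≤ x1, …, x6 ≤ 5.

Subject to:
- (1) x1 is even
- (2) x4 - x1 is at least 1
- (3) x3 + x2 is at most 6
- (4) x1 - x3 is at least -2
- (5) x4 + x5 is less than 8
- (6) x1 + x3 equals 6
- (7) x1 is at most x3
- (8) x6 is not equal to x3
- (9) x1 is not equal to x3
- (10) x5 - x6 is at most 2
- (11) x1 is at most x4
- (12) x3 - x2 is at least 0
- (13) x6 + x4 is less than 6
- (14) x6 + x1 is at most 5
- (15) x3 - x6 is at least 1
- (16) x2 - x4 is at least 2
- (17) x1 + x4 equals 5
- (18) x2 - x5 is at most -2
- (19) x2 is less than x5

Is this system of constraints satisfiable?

Constraints 2, 4, 10, 15, 16, and 18 give x2 − x4 ≥ 2, x4 − x1 ≥ 1, x1 − x3 ≥ -2, x3 − x6 ≥ 1, x6 − x5 ≥ -2, x5 − x2 ≥ 2.
Adding all 6 inequalities: the left sides telescope to 0, and the right sides sum to 2 + 1 + (-2) + 1 + (-2) + 2 = 2. So 0 ≥ 2, which is false.

Unsatisfiable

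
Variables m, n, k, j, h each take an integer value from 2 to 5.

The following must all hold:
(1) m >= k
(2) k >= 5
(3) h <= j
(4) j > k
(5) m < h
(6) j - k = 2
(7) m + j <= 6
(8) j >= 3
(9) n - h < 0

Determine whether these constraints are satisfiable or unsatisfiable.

Unsatisfiable

From constraints 1 and 2: m ≥ k ≥ 5. From constraint 8: j ≥ 3. Hence m + j ≥ 8. But constraint 7 requires m + j ≤ 6, and 6 < 8. Contradiction.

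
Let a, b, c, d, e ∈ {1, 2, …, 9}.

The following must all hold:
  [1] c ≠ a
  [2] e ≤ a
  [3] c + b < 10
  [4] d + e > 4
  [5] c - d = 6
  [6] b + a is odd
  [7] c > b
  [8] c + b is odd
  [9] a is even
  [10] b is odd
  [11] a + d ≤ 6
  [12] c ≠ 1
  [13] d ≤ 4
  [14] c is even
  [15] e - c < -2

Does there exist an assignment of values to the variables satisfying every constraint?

The assignment a = 4, b = 1, c = 8, d = 2, e = 3 works:
  constraint 3 holds since c + b = 9.
  constraint 4 holds since d + e = 5.
  constraint 5 holds since c - d = 6.
The rest check out directly.

Satisfiable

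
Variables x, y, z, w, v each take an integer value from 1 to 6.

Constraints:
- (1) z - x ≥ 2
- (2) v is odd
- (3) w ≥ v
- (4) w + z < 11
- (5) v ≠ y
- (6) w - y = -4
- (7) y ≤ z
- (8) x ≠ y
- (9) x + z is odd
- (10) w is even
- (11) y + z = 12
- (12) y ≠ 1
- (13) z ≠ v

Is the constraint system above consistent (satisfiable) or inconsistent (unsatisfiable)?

One satisfying assignment is x = 1, y = 6, z = 6, w = 2, v = 1.
For the less obvious constraints — constraint 1: z - x = 5; constraint 4: w + z = 8; constraint 6: w - y = -4 — and the others hold by inspection.

Satisfiable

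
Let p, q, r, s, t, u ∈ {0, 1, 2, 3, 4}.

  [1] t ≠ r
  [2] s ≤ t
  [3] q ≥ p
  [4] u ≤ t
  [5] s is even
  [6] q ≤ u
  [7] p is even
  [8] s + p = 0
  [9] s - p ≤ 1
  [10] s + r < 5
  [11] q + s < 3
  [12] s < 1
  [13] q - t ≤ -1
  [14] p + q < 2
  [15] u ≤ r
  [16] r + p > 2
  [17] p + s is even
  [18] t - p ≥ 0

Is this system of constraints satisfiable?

Satisfiable

The assignment p = 0, q = 0, r = 4, s = 0, t = 3, u = 3 works:
  constraint 8 holds since s + p = 0.
  constraint 9 holds since s - p = 0.
The rest check out directly.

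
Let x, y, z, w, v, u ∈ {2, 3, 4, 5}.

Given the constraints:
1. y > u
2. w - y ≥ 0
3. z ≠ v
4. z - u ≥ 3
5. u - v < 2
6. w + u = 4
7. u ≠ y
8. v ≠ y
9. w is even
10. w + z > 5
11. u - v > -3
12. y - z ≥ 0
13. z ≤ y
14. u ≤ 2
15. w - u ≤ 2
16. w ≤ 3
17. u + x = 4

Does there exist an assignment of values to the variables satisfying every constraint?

Unsatisfiable

Constraints 2, 4, 12, and 15 give u − w ≥ -2, w − y ≥ 0, y − z ≥ 0, z − u ≥ 3.
Adding all 4 inequalities: the left sides telescope to 0, and the right sides sum to (-2) + 0 + 0 + 3 = 1. So 0 ≥ 1, which is false.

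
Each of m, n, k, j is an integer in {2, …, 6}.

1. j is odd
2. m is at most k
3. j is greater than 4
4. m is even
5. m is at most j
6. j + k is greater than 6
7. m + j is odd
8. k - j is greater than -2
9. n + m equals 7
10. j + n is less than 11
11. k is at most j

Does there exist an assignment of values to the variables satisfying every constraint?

Satisfiable

Try m = 2, n = 5, k = 4, j = 5.
Check constraint 6: j + k = 9; constraint 8: k - j = -1. The remaining constraints are straightforward to verify.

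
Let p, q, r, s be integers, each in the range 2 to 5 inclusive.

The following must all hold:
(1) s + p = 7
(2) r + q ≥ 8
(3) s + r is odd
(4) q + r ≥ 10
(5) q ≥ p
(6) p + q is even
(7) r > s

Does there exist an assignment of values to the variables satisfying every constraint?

Setting (p, q, r, s) = (5, 5, 5, 2) satisfies everything: constraint 1: s + p = 7; constraint 2: r + q = 10; constraint 4: q + r = 10, and the others follow.

Satisfiable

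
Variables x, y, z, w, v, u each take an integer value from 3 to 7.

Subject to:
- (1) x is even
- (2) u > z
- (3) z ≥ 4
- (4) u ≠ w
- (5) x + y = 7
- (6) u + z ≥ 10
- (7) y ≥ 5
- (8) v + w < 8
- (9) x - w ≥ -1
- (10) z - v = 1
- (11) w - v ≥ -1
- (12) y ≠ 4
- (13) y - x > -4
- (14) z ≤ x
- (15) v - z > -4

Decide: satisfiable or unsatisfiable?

Unsatisfiable

From constraints 3 and 14: x ≥ z ≥ 4. From constraint 7: y ≥ 5. Hence x + y ≥ 9. But constraint 5 requires x + y = 7, and 7 < 9. Contradiction.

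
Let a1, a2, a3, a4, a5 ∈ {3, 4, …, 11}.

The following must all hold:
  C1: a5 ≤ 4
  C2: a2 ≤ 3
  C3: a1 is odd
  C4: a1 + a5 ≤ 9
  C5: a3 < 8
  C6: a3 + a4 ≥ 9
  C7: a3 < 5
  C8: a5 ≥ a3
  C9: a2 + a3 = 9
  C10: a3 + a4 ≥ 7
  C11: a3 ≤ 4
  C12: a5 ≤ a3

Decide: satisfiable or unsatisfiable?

Unsatisfiable

From constraint 2: a2 ≤ 3. From constraints 1 and 8: a3 ≤ a5 ≤ 4. Hence a2 + a3 ≤ 7. But constraint 9 requires a2 + a3 = 9, and 9 > 7. Contradiction.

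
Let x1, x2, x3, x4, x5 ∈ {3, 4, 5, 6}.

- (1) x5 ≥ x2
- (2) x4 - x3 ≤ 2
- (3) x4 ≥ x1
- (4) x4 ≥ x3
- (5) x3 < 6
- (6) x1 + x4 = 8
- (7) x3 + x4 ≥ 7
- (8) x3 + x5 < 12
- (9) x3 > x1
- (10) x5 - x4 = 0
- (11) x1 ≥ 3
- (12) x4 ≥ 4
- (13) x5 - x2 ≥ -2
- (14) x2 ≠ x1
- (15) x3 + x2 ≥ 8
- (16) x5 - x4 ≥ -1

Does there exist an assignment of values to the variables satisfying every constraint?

Take x1 = 3, x2 = 5, x3 = 5, x4 = 5, x5 = 5. Then constraint 2: x4 - x3 = 0; constraint 6: x1 + x4 = 8, and every other listed constraint is also met.

Satisfiable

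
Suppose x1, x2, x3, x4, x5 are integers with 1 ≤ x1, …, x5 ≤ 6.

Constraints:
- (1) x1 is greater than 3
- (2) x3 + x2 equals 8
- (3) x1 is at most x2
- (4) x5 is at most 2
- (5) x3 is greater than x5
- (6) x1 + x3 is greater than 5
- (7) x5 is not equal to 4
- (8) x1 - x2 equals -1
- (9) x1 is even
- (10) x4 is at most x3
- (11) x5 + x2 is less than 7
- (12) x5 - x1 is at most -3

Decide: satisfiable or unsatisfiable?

Setting (x1, x2, x3, x4, x5) = (4, 5, 3, 1, 1) satisfies everything: constraint 2: x3 + x2 = 8; constraint 6: x1 + x3 = 7, and the others follow.

Satisfiable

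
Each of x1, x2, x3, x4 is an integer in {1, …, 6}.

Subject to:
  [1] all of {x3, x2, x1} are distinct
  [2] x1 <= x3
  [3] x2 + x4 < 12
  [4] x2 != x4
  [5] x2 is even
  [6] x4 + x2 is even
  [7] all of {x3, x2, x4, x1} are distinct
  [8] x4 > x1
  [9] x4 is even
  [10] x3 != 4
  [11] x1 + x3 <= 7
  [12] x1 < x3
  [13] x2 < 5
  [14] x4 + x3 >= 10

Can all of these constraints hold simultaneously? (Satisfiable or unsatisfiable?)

One satisfying assignment is x1 = 2, x2 = 4, x3 = 5, x4 = 6.
For the less obvious constraints — constraint 3: x2 + x4 = 10; constraint 11: x1 + x3 = 7; constraint 14: x4 + x3 = 11 — and the others hold by inspection.

Satisfiable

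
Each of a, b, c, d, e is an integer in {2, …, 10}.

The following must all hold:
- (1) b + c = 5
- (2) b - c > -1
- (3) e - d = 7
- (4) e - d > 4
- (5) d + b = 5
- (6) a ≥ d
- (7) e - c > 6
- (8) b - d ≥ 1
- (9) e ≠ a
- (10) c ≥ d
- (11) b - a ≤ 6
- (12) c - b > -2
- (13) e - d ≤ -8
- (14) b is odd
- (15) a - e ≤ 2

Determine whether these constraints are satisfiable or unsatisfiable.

Constraints 8, 11, 13, and 15 give e − a ≥ -2, a − b ≥ -6, b − d ≥ 1, d − e ≥ 8.
Adding all 4 inequalities: the left sides telescope to 0, and the right sides sum to (-2) + (-6) + 1 + 8 = 1. So 0 ≥ 1, which is false.

Unsatisfiable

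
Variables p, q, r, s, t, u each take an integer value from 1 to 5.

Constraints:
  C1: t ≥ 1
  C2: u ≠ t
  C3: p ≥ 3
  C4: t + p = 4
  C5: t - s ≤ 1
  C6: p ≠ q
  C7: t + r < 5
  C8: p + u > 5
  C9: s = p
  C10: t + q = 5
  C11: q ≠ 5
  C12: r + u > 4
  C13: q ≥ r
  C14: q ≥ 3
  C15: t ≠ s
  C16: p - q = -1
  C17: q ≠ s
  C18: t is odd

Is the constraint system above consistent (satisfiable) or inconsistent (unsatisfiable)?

Satisfiable

Setting (p, q, r, s, t, u) = (3, 4, 2, 3, 1, 5) satisfies everything: constraint 4: t + p = 4; constraint 5: t - s = -2; constraint 7: t + r = 3, and the others follow.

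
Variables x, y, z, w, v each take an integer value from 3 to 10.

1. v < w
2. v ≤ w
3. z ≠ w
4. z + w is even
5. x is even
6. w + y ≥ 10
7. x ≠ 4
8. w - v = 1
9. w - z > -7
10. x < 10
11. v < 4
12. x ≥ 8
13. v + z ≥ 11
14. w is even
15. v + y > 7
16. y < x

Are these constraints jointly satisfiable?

Take x = 8, y = 7, z = 10, w = 4, v = 3. Then constraint 6: w + y = 11; constraint 8: w - v = 1; constraint 9: w - z = -6, and every other listed constraint is also met.

Satisfiable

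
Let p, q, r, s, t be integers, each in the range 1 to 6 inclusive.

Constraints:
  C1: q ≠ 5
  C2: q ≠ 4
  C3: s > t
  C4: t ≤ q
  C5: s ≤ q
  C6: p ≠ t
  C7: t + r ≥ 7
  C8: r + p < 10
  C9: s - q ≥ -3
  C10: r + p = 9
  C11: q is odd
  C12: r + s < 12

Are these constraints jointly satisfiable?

Take p = 3, q = 3, r = 6, s = 3, t = 2. Then constraint 7: t + r = 8; constraint 8: r + p = 9, and every other listed constraint is also met.

Satisfiable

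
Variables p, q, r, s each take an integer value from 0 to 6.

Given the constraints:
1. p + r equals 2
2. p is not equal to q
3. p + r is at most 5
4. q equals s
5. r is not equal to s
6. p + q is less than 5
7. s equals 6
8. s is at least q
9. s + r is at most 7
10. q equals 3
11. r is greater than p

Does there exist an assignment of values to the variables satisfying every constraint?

Unsatisfiable

Constraint 10 fixes q = 3 and constraint 7 fixes s = 6, but constraint 4 requires q = s. Since 3 ≠ 6, contradiction.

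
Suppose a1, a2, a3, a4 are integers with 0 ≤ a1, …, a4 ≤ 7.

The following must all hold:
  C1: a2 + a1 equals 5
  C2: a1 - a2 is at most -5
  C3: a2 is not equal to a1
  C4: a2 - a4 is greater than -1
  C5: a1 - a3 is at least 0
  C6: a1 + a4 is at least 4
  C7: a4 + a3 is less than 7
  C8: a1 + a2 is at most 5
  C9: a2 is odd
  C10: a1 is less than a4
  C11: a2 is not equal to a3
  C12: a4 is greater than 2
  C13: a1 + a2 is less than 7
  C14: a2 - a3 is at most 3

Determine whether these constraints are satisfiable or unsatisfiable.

Constraints 2, 5, and 14 give a1 − a3 ≥ 0, a3 − a2 ≥ -3, a2 − a1 ≥ 5.
Adding all 3 inequalities: the left sides telescope to 0, and the right sides sum to 0 + (-3) + 5 = 2. So 0 ≥ 2, which is false.

Unsatisfiable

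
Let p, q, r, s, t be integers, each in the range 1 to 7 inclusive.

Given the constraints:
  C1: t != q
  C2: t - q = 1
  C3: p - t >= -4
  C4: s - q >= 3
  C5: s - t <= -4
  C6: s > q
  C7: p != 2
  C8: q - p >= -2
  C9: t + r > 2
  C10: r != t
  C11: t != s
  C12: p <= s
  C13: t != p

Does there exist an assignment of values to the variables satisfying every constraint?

Constraints 3, 4, 5, and 8 give q − p ≥ -2, p − t ≥ -4, t − s ≥ 4, s − q ≥ 3.
Adding all 4 inequalities: the left sides telescope to 0, and the right sides sum to (-2) + (-4) + 4 + 3 = 1. So 0 ≥ 1, which is false.

Unsatisfiable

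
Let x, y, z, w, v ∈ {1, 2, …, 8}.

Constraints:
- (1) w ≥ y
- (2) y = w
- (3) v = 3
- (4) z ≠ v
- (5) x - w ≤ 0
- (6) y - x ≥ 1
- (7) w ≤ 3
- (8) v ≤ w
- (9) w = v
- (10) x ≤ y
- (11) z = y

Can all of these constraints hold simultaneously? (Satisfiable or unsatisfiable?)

Unsatisfiable

From constraints 2, 9, and 11, z = y = w = v, so z = v. But constraint 4 says z ≠ v. Contradiction.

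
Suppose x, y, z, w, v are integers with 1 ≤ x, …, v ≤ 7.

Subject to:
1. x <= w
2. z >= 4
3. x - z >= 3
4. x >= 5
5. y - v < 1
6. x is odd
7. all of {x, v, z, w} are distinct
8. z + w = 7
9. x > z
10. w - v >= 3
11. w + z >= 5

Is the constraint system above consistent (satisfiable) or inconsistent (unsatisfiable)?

From constraint 2: z ≥ 4. From constraints 1 and 4: w ≥ x ≥ 5. Hence z + w ≥ 9. But constraint 8 requires z + w = 7, and 7 < 9. Contradiction.

Unsatisfiable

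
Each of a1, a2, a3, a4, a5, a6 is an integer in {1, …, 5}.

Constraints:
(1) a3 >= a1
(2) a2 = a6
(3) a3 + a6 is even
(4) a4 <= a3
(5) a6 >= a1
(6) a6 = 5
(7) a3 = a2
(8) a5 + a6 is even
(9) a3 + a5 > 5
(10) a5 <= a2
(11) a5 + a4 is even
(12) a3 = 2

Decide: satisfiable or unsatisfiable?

Constraint 12 fixes a3 = 2 and constraint 6 fixes a6 = 5. Constraints 2 and 7 give a3 = a2 = a6, so a3 = a6. But 2 ≠ 5 — contradiction.

Unsatisfiable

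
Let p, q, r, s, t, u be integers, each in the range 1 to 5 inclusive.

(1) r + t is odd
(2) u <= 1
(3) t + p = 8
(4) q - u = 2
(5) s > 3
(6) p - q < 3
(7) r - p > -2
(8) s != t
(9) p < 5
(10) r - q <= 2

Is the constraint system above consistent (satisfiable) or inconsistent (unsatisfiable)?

Satisfiable

Try p = 4, q = 3, r = 3, s = 5, t = 4, u = 1.
Check constraint 3: t + p = 8; constraint 4: q - u = 2; constraint 6: p - q = 1. The remaining constraints are straightforward to verify.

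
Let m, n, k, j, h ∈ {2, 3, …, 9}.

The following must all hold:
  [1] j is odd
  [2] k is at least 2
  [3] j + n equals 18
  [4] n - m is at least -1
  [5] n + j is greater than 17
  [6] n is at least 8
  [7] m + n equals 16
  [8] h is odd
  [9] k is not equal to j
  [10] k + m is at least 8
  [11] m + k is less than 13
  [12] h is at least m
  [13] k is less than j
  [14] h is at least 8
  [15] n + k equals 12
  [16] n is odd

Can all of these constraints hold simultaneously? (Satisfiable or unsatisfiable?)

Satisfiable

One satisfying assignment is m = 7, n = 9, k = 3, j = 9, h = 9.
For the less obvious constraints — constraint 3: j + n = 18; constraint 4: n - m = 2; constraint 5: n + j = 18 — and the others hold by inspection.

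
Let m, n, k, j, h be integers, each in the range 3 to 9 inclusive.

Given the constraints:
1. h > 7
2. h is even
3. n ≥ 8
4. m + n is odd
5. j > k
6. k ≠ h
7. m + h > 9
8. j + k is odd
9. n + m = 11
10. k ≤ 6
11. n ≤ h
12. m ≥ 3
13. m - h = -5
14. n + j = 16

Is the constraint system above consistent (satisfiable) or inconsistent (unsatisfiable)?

Satisfiable

Take m = 3, n = 8, k = 3, j = 8, h = 8. Then constraint 7: m + h = 11; constraint 9: n + m = 11, and every other listed constraint is also met.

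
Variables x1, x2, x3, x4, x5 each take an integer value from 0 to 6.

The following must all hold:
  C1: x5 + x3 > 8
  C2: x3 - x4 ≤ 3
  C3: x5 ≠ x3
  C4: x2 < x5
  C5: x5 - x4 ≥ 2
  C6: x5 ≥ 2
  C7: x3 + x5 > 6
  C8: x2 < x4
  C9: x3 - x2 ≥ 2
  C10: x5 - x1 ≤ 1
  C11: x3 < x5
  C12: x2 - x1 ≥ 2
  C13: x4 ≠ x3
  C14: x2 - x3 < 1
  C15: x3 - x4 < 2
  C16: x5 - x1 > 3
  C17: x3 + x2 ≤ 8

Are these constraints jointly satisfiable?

Constraints 2, 5, 9, 10, and 12 give x1 − x5 ≥ -1, x5 − x4 ≥ 2, x4 − x3 ≥ -3, x3 − x2 ≥ 2, x2 − x1 ≥ 2.
Adding all 5 inequalities: the left sides telescope to 0, and the right sides sum to (-1) + 2 + (-3) + 2 + 2 = 2. So 0 ≥ 2, which is false.

Unsatisfiable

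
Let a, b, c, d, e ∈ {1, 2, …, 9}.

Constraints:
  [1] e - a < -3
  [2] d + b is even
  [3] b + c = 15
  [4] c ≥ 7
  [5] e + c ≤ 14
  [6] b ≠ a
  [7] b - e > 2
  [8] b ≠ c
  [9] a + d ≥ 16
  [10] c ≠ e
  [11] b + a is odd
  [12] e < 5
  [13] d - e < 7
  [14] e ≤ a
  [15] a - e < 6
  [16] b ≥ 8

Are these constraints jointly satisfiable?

Setting (a, b, c, d, e) = (9, 8, 7, 8, 4) satisfies everything: constraint 1: e - a = -5; constraint 3: b + c = 15; constraint 5: e + c = 11, and the others follow.

Satisfiable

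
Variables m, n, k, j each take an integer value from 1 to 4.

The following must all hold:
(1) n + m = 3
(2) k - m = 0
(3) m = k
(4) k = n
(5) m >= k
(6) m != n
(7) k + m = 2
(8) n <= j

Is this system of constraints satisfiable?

Unsatisfiable

From constraints 3 and 4, m = k = n, so m = n. But constraint 6 says m ≠ n. Contradiction.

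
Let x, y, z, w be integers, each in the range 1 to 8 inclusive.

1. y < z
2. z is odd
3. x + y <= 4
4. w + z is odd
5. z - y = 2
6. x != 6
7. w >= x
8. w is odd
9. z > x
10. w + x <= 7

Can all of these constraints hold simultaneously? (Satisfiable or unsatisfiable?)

Unsatisfiable

Constraint 8 makes w odd and constraint 2 makes z odd, so w + z must be even. Constraint 4 says w + z is odd — contradiction.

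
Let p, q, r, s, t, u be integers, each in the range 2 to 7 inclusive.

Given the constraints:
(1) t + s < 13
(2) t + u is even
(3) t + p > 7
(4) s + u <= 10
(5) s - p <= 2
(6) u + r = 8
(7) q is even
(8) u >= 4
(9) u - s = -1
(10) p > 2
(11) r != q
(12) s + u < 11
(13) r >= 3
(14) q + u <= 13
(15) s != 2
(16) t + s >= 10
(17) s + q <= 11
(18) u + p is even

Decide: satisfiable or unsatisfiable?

Satisfiable

Take p = 4, q = 6, r = 4, s = 5, t = 6, u = 4. Then constraint 1: t + s = 11; constraint 3: t + p = 10; constraint 4: s + u = 9, and every other listed constraint is also met.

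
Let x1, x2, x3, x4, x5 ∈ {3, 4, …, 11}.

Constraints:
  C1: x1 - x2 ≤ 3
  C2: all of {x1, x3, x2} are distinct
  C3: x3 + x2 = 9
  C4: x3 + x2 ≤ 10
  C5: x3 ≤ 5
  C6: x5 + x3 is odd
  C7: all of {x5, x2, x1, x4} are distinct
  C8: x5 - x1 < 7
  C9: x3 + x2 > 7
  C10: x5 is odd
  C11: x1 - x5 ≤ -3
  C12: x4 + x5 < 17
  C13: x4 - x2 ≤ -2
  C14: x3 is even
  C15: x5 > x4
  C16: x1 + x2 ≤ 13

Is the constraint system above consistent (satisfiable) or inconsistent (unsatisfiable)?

One satisfying assignment is x1 = 6, x2 = 5, x3 = 4, x4 = 3, x5 = 11.
For the less obvious constraints — constraint 1: x1 - x2 = 1; constraint 3: x3 + x2 = 9; constraint 4: x3 + x2 = 9 — and the others hold by inspection.

Satisfiable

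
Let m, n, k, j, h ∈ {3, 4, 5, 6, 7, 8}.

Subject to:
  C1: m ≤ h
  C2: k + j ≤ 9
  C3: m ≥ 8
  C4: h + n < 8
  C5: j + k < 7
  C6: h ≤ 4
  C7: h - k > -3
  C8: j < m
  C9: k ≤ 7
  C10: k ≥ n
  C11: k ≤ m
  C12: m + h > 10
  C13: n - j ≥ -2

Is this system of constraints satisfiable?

Unsatisfiable

From constraints 1 and 3: h ≥ m and m ≥ 8, so h ≥ 8. From constraint 6: h ≤ 4. But 4 < 8, so no value of h works.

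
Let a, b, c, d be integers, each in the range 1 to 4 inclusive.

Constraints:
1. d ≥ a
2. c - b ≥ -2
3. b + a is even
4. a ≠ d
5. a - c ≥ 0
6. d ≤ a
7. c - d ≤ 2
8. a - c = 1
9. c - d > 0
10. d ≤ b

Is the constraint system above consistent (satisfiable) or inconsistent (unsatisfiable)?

Unsatisfiable

Constraints 1, 5, and 9 give c ≤ a, a ≤ d, d < c. Chaining: c ≤ a ≤ d < c, which forces c < c — impossible.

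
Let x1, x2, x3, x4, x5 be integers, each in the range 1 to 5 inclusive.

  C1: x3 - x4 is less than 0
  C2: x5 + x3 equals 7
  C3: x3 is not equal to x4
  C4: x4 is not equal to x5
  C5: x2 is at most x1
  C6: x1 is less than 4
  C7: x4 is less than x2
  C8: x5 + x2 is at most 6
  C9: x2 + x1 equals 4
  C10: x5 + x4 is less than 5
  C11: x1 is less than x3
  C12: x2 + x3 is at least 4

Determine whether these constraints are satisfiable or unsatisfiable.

Unsatisfiable

Constraints 1, 5, 7, and 11 give x1 < x3, x3 < x4, x4 < x2, x2 ≤ x1. Chaining: x1 < x3 < x4 < x2 ≤ x1, which forces x1 < x1 — impossible.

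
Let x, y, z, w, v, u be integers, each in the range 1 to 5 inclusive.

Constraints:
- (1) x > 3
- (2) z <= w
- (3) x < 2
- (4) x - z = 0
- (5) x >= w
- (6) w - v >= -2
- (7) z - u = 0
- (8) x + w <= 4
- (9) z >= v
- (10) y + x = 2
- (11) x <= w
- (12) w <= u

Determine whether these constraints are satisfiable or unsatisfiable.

Unsatisfiable

From constraint 1: x ≥ 4. From constraint 3: x ≤ 1. But 1 < 4, so no value of x works.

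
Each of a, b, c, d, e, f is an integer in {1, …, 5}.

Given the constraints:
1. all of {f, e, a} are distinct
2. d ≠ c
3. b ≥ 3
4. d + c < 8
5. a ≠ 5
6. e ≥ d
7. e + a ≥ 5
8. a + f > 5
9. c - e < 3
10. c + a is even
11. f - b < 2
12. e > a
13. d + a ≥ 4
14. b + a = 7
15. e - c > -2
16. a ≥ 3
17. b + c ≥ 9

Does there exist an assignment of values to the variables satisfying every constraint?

One satisfying assignment is a = 3, b = 4, c = 5, d = 2, e = 4, f = 5.
For the less obvious constraints — constraint 4: d + c = 7; constraint 7: e + a = 7 — and the others hold by inspection.

Satisfiable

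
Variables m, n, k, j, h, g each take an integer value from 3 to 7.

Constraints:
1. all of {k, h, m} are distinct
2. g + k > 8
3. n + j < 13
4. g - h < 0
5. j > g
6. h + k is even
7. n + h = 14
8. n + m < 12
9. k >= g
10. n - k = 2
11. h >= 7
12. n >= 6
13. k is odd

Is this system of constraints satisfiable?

Satisfiable

Setting (m, n, k, j, h, g) = (3, 7, 5, 5, 7, 4) satisfies everything: constraint 2: g + k = 9; constraint 3: n + j = 12, and the others follow.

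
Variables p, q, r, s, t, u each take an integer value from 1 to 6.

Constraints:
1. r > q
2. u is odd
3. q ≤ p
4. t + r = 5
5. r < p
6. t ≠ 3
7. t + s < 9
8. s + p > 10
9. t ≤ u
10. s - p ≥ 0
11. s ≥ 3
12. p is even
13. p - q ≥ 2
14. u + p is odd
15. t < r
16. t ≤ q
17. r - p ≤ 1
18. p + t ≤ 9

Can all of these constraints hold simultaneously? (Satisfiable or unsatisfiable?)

Satisfiable

Setting (p, q, r, s, t, u) = (6, 2, 4, 6, 1, 1) satisfies everything: constraint 4: t + r = 5; constraint 7: t + s = 7; constraint 8: s + p = 12, and the others follow.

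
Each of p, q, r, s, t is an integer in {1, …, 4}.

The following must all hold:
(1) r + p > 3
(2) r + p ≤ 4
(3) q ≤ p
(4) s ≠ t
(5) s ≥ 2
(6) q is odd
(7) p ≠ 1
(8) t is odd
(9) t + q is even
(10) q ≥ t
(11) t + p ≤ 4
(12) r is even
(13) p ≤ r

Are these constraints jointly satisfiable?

Setting (p, q, r, s, t) = (2, 1, 2, 2, 1) satisfies everything: constraint 1: r + p = 4; constraint 2: r + p = 4, and the others follow.

Satisfiable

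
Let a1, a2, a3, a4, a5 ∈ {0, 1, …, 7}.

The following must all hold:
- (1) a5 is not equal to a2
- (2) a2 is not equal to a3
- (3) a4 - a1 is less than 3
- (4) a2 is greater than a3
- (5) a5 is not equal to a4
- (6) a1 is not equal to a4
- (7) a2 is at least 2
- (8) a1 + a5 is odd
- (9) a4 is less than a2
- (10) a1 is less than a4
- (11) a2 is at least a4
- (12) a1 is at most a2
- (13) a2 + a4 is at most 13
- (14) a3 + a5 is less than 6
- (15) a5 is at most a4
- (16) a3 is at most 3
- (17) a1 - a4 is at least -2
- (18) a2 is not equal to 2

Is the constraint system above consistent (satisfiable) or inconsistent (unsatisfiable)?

The assignment a1 = 2, a2 = 7, a3 = 2, a4 = 4, a5 = 3 works:
  constraint 3 holds since a4 - a1 = 2.
  constraint 13 holds since a2 + a4 = 11.
The rest check out directly.

Satisfiable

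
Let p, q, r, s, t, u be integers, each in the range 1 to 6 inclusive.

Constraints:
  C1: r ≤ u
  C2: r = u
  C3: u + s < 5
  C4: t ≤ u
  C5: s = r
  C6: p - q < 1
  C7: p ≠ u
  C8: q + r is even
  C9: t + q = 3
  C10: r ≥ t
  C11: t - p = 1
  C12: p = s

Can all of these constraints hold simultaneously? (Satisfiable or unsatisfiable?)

Unsatisfiable

From constraints 2, 5, and 12, p = s = r = u, so p = u. But constraint 7 says p ≠ u. Contradiction.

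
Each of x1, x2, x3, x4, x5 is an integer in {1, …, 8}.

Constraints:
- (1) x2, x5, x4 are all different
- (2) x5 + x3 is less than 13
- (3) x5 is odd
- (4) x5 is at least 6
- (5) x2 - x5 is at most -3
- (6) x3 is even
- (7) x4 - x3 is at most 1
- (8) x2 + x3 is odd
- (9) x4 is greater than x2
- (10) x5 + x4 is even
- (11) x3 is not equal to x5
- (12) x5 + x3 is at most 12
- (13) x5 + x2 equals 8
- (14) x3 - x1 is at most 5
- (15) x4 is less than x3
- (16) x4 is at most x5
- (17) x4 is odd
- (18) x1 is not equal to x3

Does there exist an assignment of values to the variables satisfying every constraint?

Satisfiable

Take x1 = 2, x2 = 1, x3 = 4, x4 = 3, x5 = 7. Then constraint 2: x5 + x3 = 11; constraint 5: x2 - x5 = -6; constraint 7: x4 - x3 = -1, and every other listed constraint is also met.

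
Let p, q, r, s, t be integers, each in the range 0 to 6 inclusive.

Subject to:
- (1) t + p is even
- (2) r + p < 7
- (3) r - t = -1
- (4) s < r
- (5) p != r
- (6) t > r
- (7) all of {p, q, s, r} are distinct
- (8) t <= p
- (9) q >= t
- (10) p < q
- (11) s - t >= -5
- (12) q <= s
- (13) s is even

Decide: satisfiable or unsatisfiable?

Constraints 4, 6, 8, 10, and 12 give p < q, q ≤ s, s < r, r < t, t ≤ p. Chaining: p < q ≤ s < r < t ≤ p, which forces p < p — impossible.

Unsatisfiable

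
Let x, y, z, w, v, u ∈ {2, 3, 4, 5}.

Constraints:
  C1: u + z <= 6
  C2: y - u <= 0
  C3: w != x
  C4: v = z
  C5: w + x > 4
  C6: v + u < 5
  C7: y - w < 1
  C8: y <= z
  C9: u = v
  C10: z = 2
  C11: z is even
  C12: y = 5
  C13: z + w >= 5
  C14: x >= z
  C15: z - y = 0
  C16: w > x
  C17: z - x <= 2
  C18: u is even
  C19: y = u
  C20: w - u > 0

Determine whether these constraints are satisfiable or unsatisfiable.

Unsatisfiable

Constraint 12 fixes y = 5 and constraint 10 fixes z = 2. Constraints 4, 9, and 19 give y = u = v = z, so y = z. But 5 ≠ 2 — contradiction.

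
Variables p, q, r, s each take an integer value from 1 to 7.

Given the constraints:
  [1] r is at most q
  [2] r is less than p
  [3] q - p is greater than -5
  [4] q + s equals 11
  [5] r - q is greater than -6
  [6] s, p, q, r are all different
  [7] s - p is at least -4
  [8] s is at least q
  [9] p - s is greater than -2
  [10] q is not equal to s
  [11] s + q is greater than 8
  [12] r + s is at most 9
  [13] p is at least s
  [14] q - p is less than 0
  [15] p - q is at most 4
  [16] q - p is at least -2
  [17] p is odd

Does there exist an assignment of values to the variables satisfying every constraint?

Try p = 7, q = 5, r = 1, s = 6.
Check constraint 3: q - p = -2; constraint 4: q + s = 11. The remaining constraints are straightforward to verify.

Satisfiable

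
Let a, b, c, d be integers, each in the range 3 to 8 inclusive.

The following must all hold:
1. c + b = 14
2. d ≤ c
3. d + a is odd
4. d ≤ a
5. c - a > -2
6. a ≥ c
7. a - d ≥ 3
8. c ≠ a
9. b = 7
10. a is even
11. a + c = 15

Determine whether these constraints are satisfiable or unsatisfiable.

One satisfying assignment is a = 8, b = 7, c = 7, d = 5.
For the less obvious constraints — constraint 1: c + b = 14; constraint 5: c - a = -1; constraint 7: a - d = 3 — and the others hold by inspection.

Satisfiable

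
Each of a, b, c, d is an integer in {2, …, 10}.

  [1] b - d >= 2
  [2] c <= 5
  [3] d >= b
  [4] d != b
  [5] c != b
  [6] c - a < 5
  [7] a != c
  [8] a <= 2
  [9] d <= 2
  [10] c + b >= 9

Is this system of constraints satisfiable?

Unsatisfiable

From constraint 2: c ≤ 5. From constraints 3 and 9: b ≤ d ≤ 2. Hence c + b ≤ 7. But constraint 10 requires c + b ≥ 9, and 9 > 7. Contradiction.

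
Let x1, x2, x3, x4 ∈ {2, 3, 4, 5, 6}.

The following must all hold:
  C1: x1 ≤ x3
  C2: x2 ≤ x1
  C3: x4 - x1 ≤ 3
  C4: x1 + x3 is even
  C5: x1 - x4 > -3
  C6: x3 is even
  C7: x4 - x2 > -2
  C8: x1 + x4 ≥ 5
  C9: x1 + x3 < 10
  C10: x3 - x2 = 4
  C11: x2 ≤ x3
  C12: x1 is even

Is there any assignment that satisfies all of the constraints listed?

One satisfying assignment is x1 = 2, x2 = 2, x3 = 6, x4 = 3.
For the less obvious constraints — constraint 3: x4 - x1 = 1; constraint 5: x1 - x4 = -1 — and the others hold by inspection.

Satisfiable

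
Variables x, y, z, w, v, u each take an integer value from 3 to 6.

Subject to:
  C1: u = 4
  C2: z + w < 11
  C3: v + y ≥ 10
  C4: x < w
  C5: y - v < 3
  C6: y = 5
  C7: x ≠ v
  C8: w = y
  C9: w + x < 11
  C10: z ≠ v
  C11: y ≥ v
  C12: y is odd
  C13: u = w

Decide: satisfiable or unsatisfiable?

Unsatisfiable

Constraint 1 fixes u = 4 and constraint 6 fixes y = 5. Constraints 8 and 13 give u = w = y, so u = y. But 4 ≠ 5 — contradiction.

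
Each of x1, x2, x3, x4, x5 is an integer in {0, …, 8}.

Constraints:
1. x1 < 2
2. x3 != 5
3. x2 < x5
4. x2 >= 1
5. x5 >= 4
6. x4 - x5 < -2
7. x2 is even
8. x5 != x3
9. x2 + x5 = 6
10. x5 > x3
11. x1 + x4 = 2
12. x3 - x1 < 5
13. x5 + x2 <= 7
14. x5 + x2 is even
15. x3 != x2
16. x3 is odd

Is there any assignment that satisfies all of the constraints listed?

Satisfiable

One satisfying assignment is x1 = 1, x2 = 2, x3 = 3, x4 = 1, x5 = 4.
For the less obvious constraints — constraint 6: x4 - x5 = -3; constraint 9: x2 + x5 = 6 — and the others hold by inspection.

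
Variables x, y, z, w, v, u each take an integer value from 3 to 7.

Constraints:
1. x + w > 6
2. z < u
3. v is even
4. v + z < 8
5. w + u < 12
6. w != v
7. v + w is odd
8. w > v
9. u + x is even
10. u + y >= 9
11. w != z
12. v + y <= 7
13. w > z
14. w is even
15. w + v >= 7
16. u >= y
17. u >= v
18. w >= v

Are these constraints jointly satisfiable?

Unsatisfiable

Constraint 3 makes v even and constraint 14 makes w even, so v + w must be even. Constraint 7 says v + w is odd — contradiction.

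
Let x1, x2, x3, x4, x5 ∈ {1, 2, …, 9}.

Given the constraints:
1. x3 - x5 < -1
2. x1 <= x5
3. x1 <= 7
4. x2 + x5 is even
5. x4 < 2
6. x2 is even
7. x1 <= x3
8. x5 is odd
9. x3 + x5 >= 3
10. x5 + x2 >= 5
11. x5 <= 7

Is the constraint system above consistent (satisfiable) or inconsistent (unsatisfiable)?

Unsatisfiable

Constraint 6 makes x2 even and constraint 8 makes x5 odd, so x2 + x5 must be odd. Constraint 4 says x2 + x5 is even — contradiction.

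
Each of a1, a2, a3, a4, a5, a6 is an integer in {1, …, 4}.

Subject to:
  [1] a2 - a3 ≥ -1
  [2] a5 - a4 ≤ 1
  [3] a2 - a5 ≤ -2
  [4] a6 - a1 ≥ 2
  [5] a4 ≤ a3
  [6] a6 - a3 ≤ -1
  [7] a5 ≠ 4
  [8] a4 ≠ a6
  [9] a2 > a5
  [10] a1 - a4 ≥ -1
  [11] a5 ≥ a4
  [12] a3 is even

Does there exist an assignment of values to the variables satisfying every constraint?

Constraints 1, 2, 3, 4, 6, and 10 give a6 − a1 ≥ 2, a1 − a4 ≥ -1, a4 − a5 ≥ -1, a5 − a2 ≥ 2, a2 − a3 ≥ -1, a3 − a6 ≥ 1.
Adding all 6 inequalities: the left sides telescope to 0, and the right sides sum to 2 + (-1) + (-1) + 2 + (-1) + 1 = 2. So 0 ≥ 2, which is false.

Unsatisfiable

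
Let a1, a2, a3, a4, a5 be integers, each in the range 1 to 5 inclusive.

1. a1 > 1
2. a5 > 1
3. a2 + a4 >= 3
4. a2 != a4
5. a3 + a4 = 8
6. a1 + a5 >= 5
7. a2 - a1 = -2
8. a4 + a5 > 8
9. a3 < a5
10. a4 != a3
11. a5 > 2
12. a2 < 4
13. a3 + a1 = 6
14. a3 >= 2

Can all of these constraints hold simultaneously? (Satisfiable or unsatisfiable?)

Satisfiable

Try a1 = 3, a2 = 1, a3 = 3, a4 = 5, a5 = 4.
Check constraint 3: a2 + a4 = 6; constraint 5: a3 + a4 = 8; constraint 6: a1 + a5 = 7. The remaining constraints are straightforward to verify.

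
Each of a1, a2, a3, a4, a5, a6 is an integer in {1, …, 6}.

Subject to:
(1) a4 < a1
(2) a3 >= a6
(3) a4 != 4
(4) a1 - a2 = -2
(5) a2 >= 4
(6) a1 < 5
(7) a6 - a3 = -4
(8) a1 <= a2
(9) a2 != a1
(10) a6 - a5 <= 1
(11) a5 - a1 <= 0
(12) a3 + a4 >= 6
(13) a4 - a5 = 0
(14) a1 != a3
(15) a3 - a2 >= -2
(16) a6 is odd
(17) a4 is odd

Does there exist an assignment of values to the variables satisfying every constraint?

Satisfiable

Take a1 = 3, a2 = 5, a3 = 5, a4 = 1, a5 = 1, a6 = 1. Then constraint 4: a1 - a2 = -2; constraint 7: a6 - a3 = -4, and every other listed constraint is also met.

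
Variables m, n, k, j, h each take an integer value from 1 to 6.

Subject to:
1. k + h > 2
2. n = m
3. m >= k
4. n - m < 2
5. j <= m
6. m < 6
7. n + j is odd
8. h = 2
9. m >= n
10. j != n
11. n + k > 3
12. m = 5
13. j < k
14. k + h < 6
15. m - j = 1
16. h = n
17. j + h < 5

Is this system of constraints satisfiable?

Unsatisfiable

Constraint 8 fixes h = 2 and constraint 12 fixes m = 5. Constraints 2 and 16 give h = n = m, so h = m. But 2 ≠ 5 — contradiction.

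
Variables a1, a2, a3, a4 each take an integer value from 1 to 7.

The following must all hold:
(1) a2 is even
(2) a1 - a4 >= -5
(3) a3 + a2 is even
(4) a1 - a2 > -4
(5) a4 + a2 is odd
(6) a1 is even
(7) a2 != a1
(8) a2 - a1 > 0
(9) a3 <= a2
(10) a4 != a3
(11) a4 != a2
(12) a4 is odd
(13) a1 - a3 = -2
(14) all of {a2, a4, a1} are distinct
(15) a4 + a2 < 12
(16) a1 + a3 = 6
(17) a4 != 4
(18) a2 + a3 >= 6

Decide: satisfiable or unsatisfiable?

Satisfiable

Take a1 = 2, a2 = 4, a3 = 4, a4 = 5. Then constraint 2: a1 - a4 = -3; constraint 4: a1 - a2 = -2, and every other listed constraint is also met.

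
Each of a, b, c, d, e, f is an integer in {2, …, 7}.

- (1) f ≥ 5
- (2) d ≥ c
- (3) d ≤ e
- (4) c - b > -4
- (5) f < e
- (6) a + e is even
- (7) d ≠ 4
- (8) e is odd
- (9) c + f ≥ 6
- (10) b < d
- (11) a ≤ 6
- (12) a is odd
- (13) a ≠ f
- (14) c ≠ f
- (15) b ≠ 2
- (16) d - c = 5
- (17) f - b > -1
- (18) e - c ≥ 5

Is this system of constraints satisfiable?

Satisfiable

Setting (a, b, c, d, e, f) = (5, 5, 2, 7, 7, 6) satisfies everything: constraint 4: c - b = -3; constraint 9: c + f = 8, and the others follow.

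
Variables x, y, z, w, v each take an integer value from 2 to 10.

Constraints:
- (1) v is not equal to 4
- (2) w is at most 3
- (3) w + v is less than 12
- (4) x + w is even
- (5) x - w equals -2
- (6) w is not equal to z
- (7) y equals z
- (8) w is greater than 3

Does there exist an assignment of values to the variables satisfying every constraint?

Unsatisfiable

From constraint 8: w ≥ 4. From constraint 2: w ≤ 3. But 3 < 4, so no value of w works.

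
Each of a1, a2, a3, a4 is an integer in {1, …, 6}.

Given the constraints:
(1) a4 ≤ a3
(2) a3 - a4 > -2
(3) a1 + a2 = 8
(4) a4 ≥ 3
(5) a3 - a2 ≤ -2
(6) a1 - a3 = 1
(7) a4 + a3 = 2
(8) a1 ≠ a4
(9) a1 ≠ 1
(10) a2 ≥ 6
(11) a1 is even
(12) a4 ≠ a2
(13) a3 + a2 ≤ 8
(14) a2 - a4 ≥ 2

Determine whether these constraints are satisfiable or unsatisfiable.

From constraints 1 and 4: a3 ≥ a4 ≥ 3. From constraint 10: a2 ≥ 6. Hence a3 + a2 ≥ 9. But constraint 13 requires a3 + a2 ≤ 8, and 8 < 9. Contradiction.

Unsatisfiable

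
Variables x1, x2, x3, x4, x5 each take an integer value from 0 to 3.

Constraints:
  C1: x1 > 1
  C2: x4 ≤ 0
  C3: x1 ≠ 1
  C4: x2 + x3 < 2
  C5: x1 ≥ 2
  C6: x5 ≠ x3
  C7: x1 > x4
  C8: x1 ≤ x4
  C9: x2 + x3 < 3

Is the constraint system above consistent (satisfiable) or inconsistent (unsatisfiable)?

Unsatisfiable

From constraint 5: x1 ≥ 2. From constraints 2 and 8: x1 ≤ x4 and x4 ≤ 0, so x1 ≤ 0. But 0 < 2, so no value of x1 works.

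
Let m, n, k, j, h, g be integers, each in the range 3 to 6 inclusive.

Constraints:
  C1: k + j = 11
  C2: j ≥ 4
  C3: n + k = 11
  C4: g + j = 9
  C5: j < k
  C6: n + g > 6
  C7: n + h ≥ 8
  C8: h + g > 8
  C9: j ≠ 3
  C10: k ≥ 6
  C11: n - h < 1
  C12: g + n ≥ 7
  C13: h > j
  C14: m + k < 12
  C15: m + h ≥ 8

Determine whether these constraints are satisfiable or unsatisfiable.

Satisfiable

Setting (m, n, k, j, h, g) = (5, 5, 6, 5, 6, 4) satisfies everything: constraint 1: k + j = 11; constraint 3: n + k = 11; constraint 4: g + j = 9, and the others follow.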